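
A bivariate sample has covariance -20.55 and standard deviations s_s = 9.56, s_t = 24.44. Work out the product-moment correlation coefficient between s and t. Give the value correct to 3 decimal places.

r = Cov(s,t) / (s_s · s_t) = -20.55 / (9.56 × 24.44)
  = -20.55 / 233.6464 ≈ -0.088

-0.088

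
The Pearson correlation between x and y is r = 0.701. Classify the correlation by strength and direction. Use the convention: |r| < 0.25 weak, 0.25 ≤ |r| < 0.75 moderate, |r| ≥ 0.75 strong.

r = 0.701 > 0 so the relationship is positive.
|r| = 0.701, which falls in the moderate range.

moderate positive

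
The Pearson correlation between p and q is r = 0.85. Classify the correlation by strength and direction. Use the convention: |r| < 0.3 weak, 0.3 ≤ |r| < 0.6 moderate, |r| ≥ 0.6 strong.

r = 0.85 > 0 so the relationship is positive.
|r| = 0.85, which falls in the strong range.

strong positive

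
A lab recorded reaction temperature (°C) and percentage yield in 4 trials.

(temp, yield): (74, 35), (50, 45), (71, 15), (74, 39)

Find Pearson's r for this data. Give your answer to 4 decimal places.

n = 4, Σx = 269, Σy = 134, Σx² = 18493, Σy² = 4996, Σxy = 8791
nΣxy − ΣxΣy = 35164 − 36046 = -882
nΣx² − (Σx)² = 73972 − 72361 = 1611; nΣy² − (Σy)² = 19984 − 17956 = 2028
r = -882 / √(1611 × 2028) = -882 / 1807.5143 ≈ -0.4880

-0.4880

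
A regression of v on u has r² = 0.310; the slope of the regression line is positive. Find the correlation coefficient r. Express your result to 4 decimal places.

0.5568

|r| = √0.310 = 0.5568
The association is positive, so r = 0.5568.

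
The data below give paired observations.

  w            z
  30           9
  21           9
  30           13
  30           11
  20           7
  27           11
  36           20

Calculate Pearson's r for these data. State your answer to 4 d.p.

0.8321

n = 7, Σw = 194, Σz = 80, Σw² = 5566, Σz² = 1022, Σwz = 2336
nΣwz − ΣwΣz = 16352 − 15520 = 832
nΣw² − (Σw)² = 38962 − 37636 = 1326; nΣz² − (Σz)² = 7154 − 6400 = 754
r = 832 / √(1326 × 754) = 832 / 999.9020 ≈ 0.8321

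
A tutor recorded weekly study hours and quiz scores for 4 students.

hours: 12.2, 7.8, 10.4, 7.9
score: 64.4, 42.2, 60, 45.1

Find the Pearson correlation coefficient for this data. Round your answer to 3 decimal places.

0.979

n = 4, Σx = 38.3, Σy = 211.7, Σx² = 380.25, Σy² = 11562.21, Σxy = 2095.13
nΣxy − ΣxΣy = 8380.52 − 8108.11 = 272.41
nΣx² − (Σx)² = 1521 − 1466.89 = 54.11; nΣy² − (Σy)² = 46248.84 − 44816.89 = 1431.95
r = 272.41 / √(54.11 × 1431.95) = 272.41 / 278.3574 ≈ 0.979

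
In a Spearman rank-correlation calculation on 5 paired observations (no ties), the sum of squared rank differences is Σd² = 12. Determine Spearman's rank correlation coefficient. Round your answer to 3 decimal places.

ρ = 1 − 6Σd² / [n(n²−1)] = 1 − 6×12 / (5×24)
  = 1 − 72/120 = 1 − 0.6000 ≈ 0.400

0.400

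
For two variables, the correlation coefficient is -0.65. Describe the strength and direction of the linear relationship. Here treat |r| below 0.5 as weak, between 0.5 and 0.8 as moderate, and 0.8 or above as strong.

r = -0.65 < 0 so the relationship is negative.
|r| = 0.65, which falls in the moderate range.

moderate negative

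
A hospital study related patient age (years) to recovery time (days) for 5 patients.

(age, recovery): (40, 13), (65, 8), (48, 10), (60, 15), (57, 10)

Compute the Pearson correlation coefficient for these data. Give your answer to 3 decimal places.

n = 5, Σx = 270, Σy = 56, Σx² = 14978, Σy² = 658, Σxy = 2990
nΣxy − ΣxΣy = 14950 − 15120 = -170
nΣx² − (Σx)² = 74890 − 72900 = 1990; nΣy² − (Σy)² = 3290 − 3136 = 154
r = -170 / √(1990 × 154) = -170 / 553.5883 ≈ -0.307

-0.307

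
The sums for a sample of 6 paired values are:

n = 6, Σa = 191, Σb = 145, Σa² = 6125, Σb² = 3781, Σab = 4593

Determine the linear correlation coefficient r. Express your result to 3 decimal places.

r = (nΣab − ΣaΣb) / √[(nΣa² − (Σa)²)(nΣb² − (Σb)²)]
Numerator: 6×4593 − 191×145 = -137
Denominator: √[(36750 − 36481)(22686 − 21025)] = √[269 × 1661] = 668.4377
r = -137 / 668.4377 ≈ -0.205

-0.205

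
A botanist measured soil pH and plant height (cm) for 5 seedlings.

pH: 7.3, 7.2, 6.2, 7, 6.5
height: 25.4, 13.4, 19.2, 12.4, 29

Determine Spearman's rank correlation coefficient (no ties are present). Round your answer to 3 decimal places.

-0.100

Rank pH: 5, 4, 1, 3, 2
Rank height: 4, 2, 3, 1, 5
d = rank(pH) − rank(height): 1, 2, -2, 2, -3; Σd² = 22
ρ = 1 − 6Σd² / [n(n²−1)] = 1 − 6×22 / (5×24) = 1 − 132/120 ≈ -0.100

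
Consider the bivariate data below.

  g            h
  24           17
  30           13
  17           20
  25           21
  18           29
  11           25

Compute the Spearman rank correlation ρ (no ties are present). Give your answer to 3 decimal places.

Rank g: 4, 6, 2, 5, 3, 1
Rank h: 2, 1, 3, 4, 6, 5
d = rank(g) − rank(h): 2, 5, -1, 1, -3, -4; Σd² = 56
ρ = 1 − 6Σd² / [n(n²−1)] = 1 − 6×56 / (6×35) = 1 − 336/210 ≈ -0.600

-0.600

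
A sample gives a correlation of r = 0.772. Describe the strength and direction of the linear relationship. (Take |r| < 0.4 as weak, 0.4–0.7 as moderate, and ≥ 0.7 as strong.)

r = 0.772 > 0 so the relationship is positive.
|r| = 0.772, which falls in the strong range.

strong positive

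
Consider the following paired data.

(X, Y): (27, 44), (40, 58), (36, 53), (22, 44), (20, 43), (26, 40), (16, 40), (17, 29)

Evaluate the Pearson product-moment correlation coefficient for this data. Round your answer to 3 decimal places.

n = 8, ΣX = 204, ΣY = 351, ΣX² = 5730, ΣY² = 15935, ΣXY = 9417
nΣXY − ΣXΣY = 75336 − 71604 = 3732
nΣX² − (ΣX)² = 45840 − 41616 = 4224; nΣY² − (ΣY)² = 127480 − 123201 = 4279
r = 3732 / √(4224 × 4279) = 3732 / 4251.4111 ≈ 0.878

0.878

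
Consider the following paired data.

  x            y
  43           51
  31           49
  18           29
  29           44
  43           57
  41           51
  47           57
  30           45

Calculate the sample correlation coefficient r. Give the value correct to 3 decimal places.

0.939

n = 8, Σx = 282, Σy = 383, Σx² = 10614, Σy² = 18903, Σxy = 14081
nΣxy − ΣxΣy = 112648 − 108006 = 4642
nΣx² − (Σx)² = 84912 − 79524 = 5388; nΣy² − (Σy)² = 151224 − 146689 = 4535
r = 4642 / √(5388 × 4535) = 4642 / 4943.1346 ≈ 0.939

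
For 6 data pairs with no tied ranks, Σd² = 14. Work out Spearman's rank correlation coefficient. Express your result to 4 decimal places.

0.6000

ρ = 1 − 6Σd² / [n(n²−1)] = 1 − 6×14 / (6×35)
  = 1 − 84/210 = 1 − 0.40000 ≈ 0.6000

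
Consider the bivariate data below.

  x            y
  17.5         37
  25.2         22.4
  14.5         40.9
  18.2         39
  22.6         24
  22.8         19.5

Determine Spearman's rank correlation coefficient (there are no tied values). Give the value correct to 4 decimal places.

Rank x: 2, 6, 1, 3, 4, 5
Rank y: 4, 2, 6, 5, 3, 1
d = rank(x) − rank(y): -2, 4, -5, -2, 1, 4; Σd² = 66
ρ = 1 − 6Σd² / [n(n²−1)] = 1 − 6×66 / (6×35) = 1 − 396/210 ≈ -0.8857

-0.8857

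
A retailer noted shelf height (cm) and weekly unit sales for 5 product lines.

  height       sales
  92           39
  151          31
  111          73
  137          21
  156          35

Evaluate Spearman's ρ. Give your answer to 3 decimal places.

Rank height: 1, 4, 2, 3, 5
Rank sales: 4, 2, 5, 1, 3
d = rank(height) − rank(sales): -3, 2, -3, 2, 2; Σd² = 30
ρ = 1 − 6Σd² / [n(n²−1)] = 1 − 6×30 / (5×24) = 1 − 180/120 ≈ -0.500

-0.500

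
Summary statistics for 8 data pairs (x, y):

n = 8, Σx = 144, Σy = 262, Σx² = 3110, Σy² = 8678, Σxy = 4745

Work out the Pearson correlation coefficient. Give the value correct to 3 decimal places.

r = (nΣxy − ΣxΣy) / √[(nΣx² − (Σx)²)(nΣy² − (Σy)²)]
Numerator: 8×4745 − 144×262 = 232
Denominator: √[(24880 − 20736)(69424 − 68644)] = √[4144 × 780] = 1797.8654
r = 232 / 1797.8654 ≈ 0.129

0.129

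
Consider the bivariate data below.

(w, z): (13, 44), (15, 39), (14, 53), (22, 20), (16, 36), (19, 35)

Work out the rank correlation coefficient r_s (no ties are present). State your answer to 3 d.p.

-0.943

Rank w: 1, 3, 2, 6, 4, 5
Rank z: 5, 4, 6, 1, 3, 2
d = rank(w) − rank(z): -4, -1, -4, 5, 1, 3; Σd² = 68
ρ = 1 − 6Σd² / [n(n²−1)] = 1 − 6×68 / (6×35) = 1 − 408/210 ≈ -0.943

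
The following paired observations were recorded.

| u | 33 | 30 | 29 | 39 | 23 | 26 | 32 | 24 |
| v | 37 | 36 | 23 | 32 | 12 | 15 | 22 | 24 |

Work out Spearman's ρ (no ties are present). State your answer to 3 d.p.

Rank u: 7, 5, 4, 8, 1, 3, 6, 2
Rank v: 8, 7, 4, 6, 1, 2, 3, 5
d = rank(u) − rank(v): -1, -2, 0, 2, 0, 1, 3, -3; Σd² = 28
ρ = 1 − 6Σd² / [n(n²−1)] = 1 − 6×28 / (8×63) = 1 − 168/504 ≈ 0.667

0.667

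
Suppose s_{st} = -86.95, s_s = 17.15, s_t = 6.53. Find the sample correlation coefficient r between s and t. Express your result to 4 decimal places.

-0.7764

r = Cov(s,t) / (s_s · s_t) = -86.95 / (17.15 × 6.53)
  = -86.95 / 111.9895 ≈ -0.7764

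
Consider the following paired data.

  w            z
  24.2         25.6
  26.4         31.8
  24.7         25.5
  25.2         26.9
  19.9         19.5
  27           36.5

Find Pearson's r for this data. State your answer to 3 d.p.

n = 6, Σw = 147.4, Σz = 165.8, Σw² = 3652.74, Σz² = 4752.96, Σwz = 4140.32
nΣwz − ΣwΣz = 24841.92 − 24438.92 = 403
nΣw² − (Σw)² = 21916.44 − 21726.76 = 189.68; nΣz² − (Σz)² = 28517.76 − 27489.64 = 1028.12
r = 403 / √(189.68 × 1028.12) = 403 / 441.6037 ≈ 0.913

0.913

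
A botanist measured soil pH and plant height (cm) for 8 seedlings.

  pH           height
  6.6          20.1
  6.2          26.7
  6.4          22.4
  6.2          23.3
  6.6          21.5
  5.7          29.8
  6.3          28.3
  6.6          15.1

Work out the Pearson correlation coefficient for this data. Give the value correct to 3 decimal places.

n = 8, Σx = 50.6, Σy = 187.2, Σx² = 320.7, Σy² = 4540.74, Σxy = 1175.73
nΣxy − ΣxΣy = 9405.84 − 9472.32 = -66.48
nΣx² − (Σx)² = 2565.6 − 2560.36 = 5.24; nΣy² − (Σy)² = 36325.92 − 35043.84 = 1282.08
r = -66.48 / √(5.24 × 1282.08) = -66.48 / 81.9640 ≈ -0.811

-0.811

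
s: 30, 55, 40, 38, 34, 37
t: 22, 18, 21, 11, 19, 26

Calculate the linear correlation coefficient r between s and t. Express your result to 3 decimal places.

-0.219

n = 6, Σs = 234, Σt = 117, Σs² = 9494, Σt² = 2407, Σst = 4516
nΣst − ΣsΣt = 27096 − 27378 = -282
nΣs² − (Σs)² = 56964 − 54756 = 2208; nΣt² − (Σt)² = 14442 − 13689 = 753
r = -282 / √(2208 × 753) = -282 / 1289.4278 ≈ -0.219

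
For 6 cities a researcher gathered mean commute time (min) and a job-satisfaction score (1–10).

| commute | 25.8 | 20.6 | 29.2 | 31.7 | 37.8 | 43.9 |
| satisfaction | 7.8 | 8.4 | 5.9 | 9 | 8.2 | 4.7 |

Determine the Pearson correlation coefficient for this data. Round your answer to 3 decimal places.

n = 6, Σx = 189, Σy = 44, Σx² = 6303.58, Σy² = 336.54, Σxy = 1348.15
nΣxy − ΣxΣy = 8088.9 − 8316 = -227.1
nΣx² − (Σx)² = 37821.48 − 35721 = 2100.48; nΣy² − (Σy)² = 2019.24 − 1936 = 83.24
r = -227.1 / √(2100.48 × 83.24) = -227.1 / 418.1435 ≈ -0.543

-0.543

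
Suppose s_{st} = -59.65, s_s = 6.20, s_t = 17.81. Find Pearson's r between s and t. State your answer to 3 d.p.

r = Cov(s,t) / (s_s · s_t) = -59.65 / (6.20 × 17.81)
  = -59.65 / 110.4220 ≈ -0.540

-0.540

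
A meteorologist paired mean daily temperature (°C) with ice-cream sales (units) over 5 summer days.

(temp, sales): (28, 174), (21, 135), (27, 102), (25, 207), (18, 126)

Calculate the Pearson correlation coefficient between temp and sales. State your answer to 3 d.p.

0.281

n = 5, Σx = 119, Σy = 744, Σx² = 2903, Σy² = 117630, Σxy = 17904
nΣxy − ΣxΣy = 89520 − 88536 = 984
nΣx² − (Σx)² = 14515 − 14161 = 354; nΣy² − (Σy)² = 588150 − 553536 = 34614
r = 984 / √(354 × 34614) = 984 / 3500.4794 ≈ 0.281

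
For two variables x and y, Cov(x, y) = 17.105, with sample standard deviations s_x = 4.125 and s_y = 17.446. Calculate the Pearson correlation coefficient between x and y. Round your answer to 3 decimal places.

0.238

r = Cov(x,y) / (s_x · s_y) = 17.105 / (4.125 × 17.446)
  = 17.105 / 71.9648 ≈ 0.238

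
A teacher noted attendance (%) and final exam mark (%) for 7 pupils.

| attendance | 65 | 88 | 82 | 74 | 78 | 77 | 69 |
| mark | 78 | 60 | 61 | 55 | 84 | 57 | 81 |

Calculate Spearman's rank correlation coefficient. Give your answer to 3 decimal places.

Rank attendance: 1, 7, 6, 3, 5, 4, 2
Rank mark: 5, 3, 4, 1, 7, 2, 6
d = rank(attendance) − rank(mark): -4, 4, 2, 2, -2, 2, -4; Σd² = 64
ρ = 1 − 6Σd² / [n(n²−1)] = 1 − 6×64 / (7×48) = 1 − 384/336 ≈ -0.143

-0.143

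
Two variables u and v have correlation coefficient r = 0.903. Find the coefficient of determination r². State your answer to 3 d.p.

r² = (0.903)² = 0.815

0.815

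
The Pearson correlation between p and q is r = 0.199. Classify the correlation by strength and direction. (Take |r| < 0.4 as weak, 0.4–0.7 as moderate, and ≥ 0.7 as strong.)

r = 0.199 > 0 so the relationship is positive.
|r| = 0.199, which falls in the weak range.

weak positive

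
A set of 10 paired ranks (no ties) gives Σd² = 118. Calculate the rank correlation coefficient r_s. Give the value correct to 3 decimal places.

ρ = 1 − 6Σd² / [n(n²−1)] = 1 − 6×118 / (10×99)
  = 1 − 708/990 = 1 − 0.7152 ≈ 0.285

0.285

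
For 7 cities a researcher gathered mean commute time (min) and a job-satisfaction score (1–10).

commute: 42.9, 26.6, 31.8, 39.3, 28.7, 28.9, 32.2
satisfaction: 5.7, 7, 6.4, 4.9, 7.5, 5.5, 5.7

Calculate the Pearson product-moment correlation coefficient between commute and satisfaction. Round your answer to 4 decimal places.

-0.6366

n = 7, Σx = 230.4, Σy = 42.7, Σx² = 7799.44, Σy² = 265.45, Σxy = 1384.56
nΣxy − ΣxΣy = 9691.92 − 9838.08 = -146.16
nΣx² − (Σx)² = 54596.08 − 53084.16 = 1511.92; nΣy² − (Σy)² = 1858.15 − 1823.29 = 34.86
r = -146.16 / √(1511.92 × 34.86) = -146.16 / 229.5769 ≈ -0.6366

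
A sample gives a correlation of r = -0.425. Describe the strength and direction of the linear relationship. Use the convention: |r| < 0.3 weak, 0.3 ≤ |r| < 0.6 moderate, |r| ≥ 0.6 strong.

r = -0.425 < 0 so the relationship is negative.
|r| = 0.425, which falls in the moderate range.

moderate negative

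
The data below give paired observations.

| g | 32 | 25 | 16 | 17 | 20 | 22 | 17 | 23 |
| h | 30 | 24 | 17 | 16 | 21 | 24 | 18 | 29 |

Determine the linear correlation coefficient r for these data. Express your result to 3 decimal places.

n = 8, Σg = 172, Σh = 179, Σg² = 3896, Σh² = 4203, Σgh = 4025
nΣgh − ΣgΣh = 32200 − 30788 = 1412
nΣg² − (Σg)² = 31168 − 29584 = 1584; nΣh² − (Σh)² = 33624 − 32041 = 1583
r = 1412 / √(1584 × 1583) = 1412 / 1583.4999 ≈ 0.892

0.892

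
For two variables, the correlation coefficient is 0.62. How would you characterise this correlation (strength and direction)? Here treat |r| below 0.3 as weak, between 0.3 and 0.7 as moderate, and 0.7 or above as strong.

moderate positive

r = 0.62 > 0 so the relationship is positive.
|r| = 0.62, which falls in the moderate range.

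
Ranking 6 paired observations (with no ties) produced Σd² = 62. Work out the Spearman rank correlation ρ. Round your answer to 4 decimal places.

ρ = 1 − 6Σd² / [n(n²−1)] = 1 − 6×62 / (6×35)
  = 1 − 372/210 = 1 − 1.77143 ≈ -0.7714

-0.7714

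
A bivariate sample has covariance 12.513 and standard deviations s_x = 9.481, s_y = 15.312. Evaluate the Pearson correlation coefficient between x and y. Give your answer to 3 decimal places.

0.086

r = Cov(x,y) / (s_x · s_y) = 12.513 / (9.481 × 15.312)
  = 12.513 / 145.1731 ≈ 0.086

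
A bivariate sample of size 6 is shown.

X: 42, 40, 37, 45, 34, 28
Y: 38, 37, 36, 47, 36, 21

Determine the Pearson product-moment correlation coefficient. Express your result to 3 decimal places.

0.928

n = 6, ΣX = 226, ΣY = 215, ΣX² = 8698, ΣY² = 8055, ΣXY = 8335
nΣXY − ΣXΣY = 50010 − 48590 = 1420
nΣX² − (ΣX)² = 52188 − 51076 = 1112; nΣY² − (ΣY)² = 48330 − 46225 = 2105
r = 1420 / √(1112 × 2105) = 1420 / 1529.9542 ≈ 0.928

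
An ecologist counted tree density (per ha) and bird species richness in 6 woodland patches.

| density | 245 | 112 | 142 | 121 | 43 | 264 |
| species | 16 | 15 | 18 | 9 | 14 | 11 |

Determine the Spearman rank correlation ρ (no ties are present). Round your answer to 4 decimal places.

0.0857

Rank density: 5, 2, 4, 3, 1, 6
Rank species: 5, 4, 6, 1, 3, 2
d = rank(density) − rank(species): 0, -2, -2, 2, -2, 4; Σd² = 32
ρ = 1 − 6Σd² / [n(n²−1)] = 1 − 6×32 / (6×35) = 1 − 192/210 ≈ 0.0857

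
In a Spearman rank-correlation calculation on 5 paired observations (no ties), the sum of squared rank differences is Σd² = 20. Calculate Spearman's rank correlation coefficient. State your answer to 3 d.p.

0.000

ρ = 1 − 6Σd² / [n(n²−1)] = 1 − 6×20 / (5×24)
  = 1 − 120/120 = 1 − 1.0000 ≈ 0.000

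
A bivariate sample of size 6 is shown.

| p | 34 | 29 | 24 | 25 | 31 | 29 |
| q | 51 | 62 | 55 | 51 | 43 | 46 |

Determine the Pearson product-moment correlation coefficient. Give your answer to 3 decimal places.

n = 6, Σp = 172, Σq = 308, Σp² = 5000, Σq² = 16036, Σpq = 8794
nΣpq − ΣpΣq = 52764 − 52976 = -212
nΣp² − (Σp)² = 30000 − 29584 = 416; nΣq² − (Σq)² = 96216 − 94864 = 1352
r = -212 / √(416 × 1352) = -212 / 749.9547 ≈ -0.283

-0.283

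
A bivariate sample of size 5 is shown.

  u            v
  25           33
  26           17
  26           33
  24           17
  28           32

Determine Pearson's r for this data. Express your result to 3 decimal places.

0.459

n = 5, Σu = 129, Σv = 132, Σu² = 3337, Σv² = 3780, Σuv = 3429
nΣuv − ΣuΣv = 17145 − 17028 = 117
nΣu² − (Σu)² = 16685 − 16641 = 44; nΣv² − (Σv)² = 18900 − 17424 = 1476
r = 117 / √(44 × 1476) = 117 / 254.8411 ≈ 0.459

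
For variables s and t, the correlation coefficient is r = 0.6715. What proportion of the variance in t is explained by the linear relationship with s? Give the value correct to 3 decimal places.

0.451

r² = (0.6715)² = 0.451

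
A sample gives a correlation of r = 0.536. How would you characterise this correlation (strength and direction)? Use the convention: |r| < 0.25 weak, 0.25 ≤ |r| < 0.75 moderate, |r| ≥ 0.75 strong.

moderate positive

r = 0.536 > 0 so the relationship is positive.
|r| = 0.536, which falls in the moderate range.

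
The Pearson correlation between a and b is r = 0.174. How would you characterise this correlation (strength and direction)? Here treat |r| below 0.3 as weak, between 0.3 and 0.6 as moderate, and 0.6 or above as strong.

weak positive

r = 0.174 > 0 so the relationship is positive.
|r| = 0.174, which falls in the weak range.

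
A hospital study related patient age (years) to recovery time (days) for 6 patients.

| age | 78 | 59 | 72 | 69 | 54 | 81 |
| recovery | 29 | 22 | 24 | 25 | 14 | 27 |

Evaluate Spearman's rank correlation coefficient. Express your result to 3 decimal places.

Rank age: 5, 2, 4, 3, 1, 6
Rank recovery: 6, 2, 3, 4, 1, 5
d = rank(age) − rank(recovery): -1, 0, 1, -1, 0, 1; Σd² = 4
ρ = 1 − 6Σd² / [n(n²−1)] = 1 − 6×4 / (6×35) = 1 − 24/210 ≈ 0.886

0.886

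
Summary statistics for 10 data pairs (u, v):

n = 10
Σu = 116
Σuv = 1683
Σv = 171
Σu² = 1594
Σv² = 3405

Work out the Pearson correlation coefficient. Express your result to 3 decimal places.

r = (nΣuv − ΣuΣv) / √[(nΣu² − (Σu)²)(nΣv² − (Σv)²)]
Numerator: 10×1683 − 116×171 = -3006
Denominator: √[(15940 − 13456)(34050 − 29241)] = √[2484 × 4809] = 3456.2344
r = -3006 / 3456.2344 ≈ -0.870

-0.870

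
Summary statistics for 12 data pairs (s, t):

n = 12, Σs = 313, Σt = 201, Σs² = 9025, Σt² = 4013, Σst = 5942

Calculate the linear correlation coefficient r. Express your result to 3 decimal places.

0.937

r = (nΣst − ΣsΣt) / √[(nΣs² − (Σs)²)(nΣt² − (Σt)²)]
Numerator: 12×5942 − 313×201 = 8391
Denominator: √[(108300 − 97969)(48156 − 40401)] = √[10331 × 7755] = 8950.8047
r = 8391 / 8950.8047 ≈ 0.937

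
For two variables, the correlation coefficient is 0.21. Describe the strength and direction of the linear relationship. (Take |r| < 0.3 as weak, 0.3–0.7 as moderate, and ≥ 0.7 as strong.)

r = 0.21 > 0 so the relationship is positive.
|r| = 0.21, which falls in the weak range.

weak positive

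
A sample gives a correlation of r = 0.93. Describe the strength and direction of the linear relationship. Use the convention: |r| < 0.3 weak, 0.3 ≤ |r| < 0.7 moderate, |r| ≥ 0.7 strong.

r = 0.93 > 0 so the relationship is positive.
|r| = 0.93, which falls in the strong range.

strong positive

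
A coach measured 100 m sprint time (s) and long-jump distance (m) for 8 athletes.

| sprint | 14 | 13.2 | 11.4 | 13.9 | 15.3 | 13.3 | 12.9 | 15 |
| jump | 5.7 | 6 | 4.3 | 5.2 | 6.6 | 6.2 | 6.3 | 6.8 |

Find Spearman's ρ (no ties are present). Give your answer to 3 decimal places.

Rank sprint: 6, 3, 1, 5, 8, 4, 2, 7
Rank jump: 3, 4, 1, 2, 7, 5, 6, 8
d = rank(sprint) − rank(jump): 3, -1, 0, 3, 1, -1, -4, -1; Σd² = 38
ρ = 1 − 6Σd² / [n(n²−1)] = 1 − 6×38 / (8×63) = 1 − 228/504 ≈ 0.548

0.548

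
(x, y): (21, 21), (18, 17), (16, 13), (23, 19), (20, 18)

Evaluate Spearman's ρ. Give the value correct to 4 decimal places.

Rank x: 4, 2, 1, 5, 3
Rank y: 5, 2, 1, 4, 3
d = rank(x) − rank(y): -1, 0, 0, 1, 0; Σd² = 2
ρ = 1 − 6Σd² / [n(n²−1)] = 1 − 6×2 / (5×24) = 1 − 12/120 ≈ 0.9000

0.9000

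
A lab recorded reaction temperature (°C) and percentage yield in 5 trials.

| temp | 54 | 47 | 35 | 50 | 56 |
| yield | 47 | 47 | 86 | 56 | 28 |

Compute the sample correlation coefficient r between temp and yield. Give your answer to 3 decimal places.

n = 5, Σx = 242, Σy = 264, Σx² = 11986, Σy² = 15734, Σxy = 12125
nΣxy − ΣxΣy = 60625 − 63888 = -3263
nΣx² − (Σx)² = 59930 − 58564 = 1366; nΣy² − (Σy)² = 78670 − 69696 = 8974
r = -3263 / √(1366 × 8974) = -3263 / 3501.2118 ≈ -0.932

-0.932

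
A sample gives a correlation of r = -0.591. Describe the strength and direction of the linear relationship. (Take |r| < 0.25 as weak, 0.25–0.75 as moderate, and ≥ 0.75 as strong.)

moderate negative

r = -0.591 < 0 so the relationship is negative.
|r| = 0.591, which falls in the moderate range.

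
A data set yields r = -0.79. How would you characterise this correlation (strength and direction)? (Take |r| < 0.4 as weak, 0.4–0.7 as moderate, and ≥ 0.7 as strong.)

r = -0.79 < 0 so the relationship is negative.
|r| = 0.79, which falls in the strong range.

strong negative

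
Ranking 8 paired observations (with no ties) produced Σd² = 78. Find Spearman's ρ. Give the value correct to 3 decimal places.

ρ = 1 − 6Σd² / [n(n²−1)] = 1 − 6×78 / (8×63)
  = 1 − 468/504 = 1 − 0.9286 ≈ 0.071

0.071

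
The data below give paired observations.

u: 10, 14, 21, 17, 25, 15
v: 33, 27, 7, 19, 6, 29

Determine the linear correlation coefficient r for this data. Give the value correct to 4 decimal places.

n = 6, Σu = 102, Σv = 121, Σu² = 1876, Σv² = 3105, Σuv = 1763
nΣuv − ΣuΣv = 10578 − 12342 = -1764
nΣu² − (Σu)² = 11256 − 10404 = 852; nΣv² − (Σv)² = 18630 − 14641 = 3989
r = -1764 / √(852 × 3989) = -1764 / 1843.5368 ≈ -0.9569

-0.9569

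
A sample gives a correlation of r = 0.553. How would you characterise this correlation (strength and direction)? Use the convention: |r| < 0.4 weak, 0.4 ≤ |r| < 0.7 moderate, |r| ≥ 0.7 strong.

r = 0.553 > 0 so the relationship is positive.
|r| = 0.553, which falls in the moderate range.

moderate positive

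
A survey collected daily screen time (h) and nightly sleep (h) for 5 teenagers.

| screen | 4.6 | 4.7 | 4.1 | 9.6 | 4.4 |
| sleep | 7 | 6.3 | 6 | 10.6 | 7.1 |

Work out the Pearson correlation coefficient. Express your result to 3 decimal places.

0.973

n = 5, Σx = 27.4, Σy = 37, Σx² = 171.58, Σy² = 287.46, Σxy = 219.41
nΣxy − ΣxΣy = 1097.05 − 1013.8 = 83.25
nΣx² − (Σx)² = 857.9 − 750.76 = 107.14; nΣy² − (Σy)² = 1437.3 − 1369 = 68.3
r = 83.25 / √(107.14 × 68.3) = 83.25 / 85.5433 ≈ 0.973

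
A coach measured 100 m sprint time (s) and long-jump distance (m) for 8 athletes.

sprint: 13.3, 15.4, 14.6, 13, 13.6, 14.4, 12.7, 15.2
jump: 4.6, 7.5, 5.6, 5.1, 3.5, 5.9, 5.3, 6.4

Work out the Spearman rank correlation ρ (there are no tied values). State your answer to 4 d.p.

Rank sprint: 3, 8, 6, 2, 4, 5, 1, 7
Rank jump: 2, 8, 5, 3, 1, 6, 4, 7
d = rank(sprint) − rank(jump): 1, 0, 1, -1, 3, -1, -3, 0; Σd² = 22
ρ = 1 − 6Σd² / [n(n²−1)] = 1 − 6×22 / (8×63) = 1 − 132/504 ≈ 0.7381

0.7381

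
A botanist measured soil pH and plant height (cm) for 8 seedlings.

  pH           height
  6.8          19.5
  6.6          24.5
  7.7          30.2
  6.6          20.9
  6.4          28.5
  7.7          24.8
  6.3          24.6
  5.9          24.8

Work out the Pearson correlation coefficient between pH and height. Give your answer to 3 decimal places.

n = 8, Σx = 54, Σy = 197.8, Σx² = 367.4, Σy² = 4976.84, Σxy = 1339.44
nΣxy − ΣxΣy = 10715.52 − 10681.2 = 34.32
nΣx² − (Σx)² = 2939.2 − 2916 = 23.2; nΣy² − (Σy)² = 39814.72 − 39124.84 = 689.88
r = 34.32 / √(23.2 × 689.88) = 34.32 / 126.5117 ≈ 0.271

0.271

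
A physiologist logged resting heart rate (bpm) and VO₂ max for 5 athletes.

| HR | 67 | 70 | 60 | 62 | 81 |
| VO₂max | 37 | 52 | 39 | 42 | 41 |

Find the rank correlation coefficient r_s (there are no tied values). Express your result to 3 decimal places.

0.300

Rank HR: 3, 4, 1, 2, 5
Rank VO₂max: 1, 5, 2, 4, 3
d = rank(HR) − rank(VO₂max): 2, -1, -1, -2, 2; Σd² = 14
ρ = 1 − 6Σd² / [n(n²−1)] = 1 − 6×14 / (5×24) = 1 − 84/120 ≈ 0.300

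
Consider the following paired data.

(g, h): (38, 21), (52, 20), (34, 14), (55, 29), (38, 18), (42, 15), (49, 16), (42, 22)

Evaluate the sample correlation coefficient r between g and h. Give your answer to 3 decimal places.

n = 8, Σg = 350, Σh = 155, Σg² = 15702, Σh² = 3167, Σgh = 6931
nΣgh − ΣgΣh = 55448 − 54250 = 1198
nΣg² − (Σg)² = 125616 − 122500 = 3116; nΣh² − (Σh)² = 25336 − 24025 = 1311
r = 1198 / √(3116 × 1311) = 1198 / 2021.1571 ≈ 0.593

0.593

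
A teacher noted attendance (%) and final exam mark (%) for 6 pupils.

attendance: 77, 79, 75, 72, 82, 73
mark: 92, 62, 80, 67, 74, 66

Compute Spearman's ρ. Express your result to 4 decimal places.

Rank attendance: 4, 5, 3, 1, 6, 2
Rank mark: 6, 1, 5, 3, 4, 2
d = rank(attendance) − rank(mark): -2, 4, -2, -2, 2, 0; Σd² = 32
ρ = 1 − 6Σd² / [n(n²−1)] = 1 − 6×32 / (6×35) = 1 − 192/210 ≈ 0.0857

0.0857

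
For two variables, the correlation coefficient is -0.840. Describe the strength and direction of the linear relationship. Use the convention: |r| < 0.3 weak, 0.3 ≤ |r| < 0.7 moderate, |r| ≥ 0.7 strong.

strong negative

r = -0.840 < 0 so the relationship is negative.
|r| = 0.840, which falls in the strong range.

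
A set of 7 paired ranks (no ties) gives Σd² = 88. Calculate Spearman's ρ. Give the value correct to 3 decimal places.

-0.571

ρ = 1 − 6Σd² / [n(n²−1)] = 1 − 6×88 / (7×48)
  = 1 − 528/336 = 1 − 1.5714 ≈ -0.571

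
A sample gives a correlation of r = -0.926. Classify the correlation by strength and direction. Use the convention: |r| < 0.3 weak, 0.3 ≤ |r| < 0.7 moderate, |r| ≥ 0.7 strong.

strong negative

r = -0.926 < 0 so the relationship is negative.
|r| = 0.926, which falls in the strong range.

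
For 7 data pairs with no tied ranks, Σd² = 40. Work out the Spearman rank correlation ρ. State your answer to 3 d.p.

0.286

ρ = 1 − 6Σd² / [n(n²−1)] = 1 − 6×40 / (7×48)
  = 1 − 240/336 = 1 − 0.7143 ≈ 0.286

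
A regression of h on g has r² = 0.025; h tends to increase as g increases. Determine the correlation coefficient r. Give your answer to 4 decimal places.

|r| = √0.025 = 0.1581
The association is positive, so r = 0.1581.

0.1581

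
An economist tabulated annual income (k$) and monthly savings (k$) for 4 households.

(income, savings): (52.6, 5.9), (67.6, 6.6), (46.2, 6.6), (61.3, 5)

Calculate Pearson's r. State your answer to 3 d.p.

n = 4, Σx = 227.7, Σy = 24.1, Σx² = 13228.65, Σy² = 146.93, Σxy = 1367.92
nΣxy − ΣxΣy = 5471.68 − 5487.57 = -15.89
nΣx² − (Σx)² = 52914.6 − 51847.29 = 1067.31; nΣy² − (Σy)² = 587.72 − 580.81 = 6.91
r = -15.89 / √(1067.31 × 6.91) = -15.89 / 85.8785 ≈ -0.185

-0.185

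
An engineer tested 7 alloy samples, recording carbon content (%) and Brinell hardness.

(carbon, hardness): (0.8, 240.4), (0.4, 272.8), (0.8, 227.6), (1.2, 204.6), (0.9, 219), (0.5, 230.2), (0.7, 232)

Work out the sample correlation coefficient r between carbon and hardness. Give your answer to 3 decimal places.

n = 7, Σx = 5.3, Σy = 1626.6, Σx² = 4.43, Σy² = 380651.96, Σxy = 1203.64
nΣxy − ΣxΣy = 8425.48 − 8620.98 = -195.5
nΣx² − (Σx)² = 31.01 − 28.09 = 2.92; nΣy² − (Σy)² = 2664563.72 − 2645827.56 = 18736.16
r = -195.5 / √(2.92 × 18736.16) = -195.5 / 233.9008 ≈ -0.836

-0.836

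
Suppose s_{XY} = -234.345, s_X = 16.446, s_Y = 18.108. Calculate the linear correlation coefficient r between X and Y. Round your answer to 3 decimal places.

-0.787

r = Cov(X,Y) / (s_X · s_Y) = -234.345 / (16.446 × 18.108)
  = -234.345 / 297.8042 ≈ -0.787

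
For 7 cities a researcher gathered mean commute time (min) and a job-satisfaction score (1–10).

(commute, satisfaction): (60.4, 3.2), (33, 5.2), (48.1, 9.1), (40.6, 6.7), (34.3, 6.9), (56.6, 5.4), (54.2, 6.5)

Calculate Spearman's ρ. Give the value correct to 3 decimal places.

-0.357

Rank commute: 7, 1, 4, 3, 2, 6, 5
Rank satisfaction: 1, 2, 7, 5, 6, 3, 4
d = rank(commute) − rank(satisfaction): 6, -1, -3, -2, -4, 3, 1; Σd² = 76
ρ = 1 − 6Σd² / [n(n²−1)] = 1 − 6×76 / (7×48) = 1 − 456/336 ≈ -0.357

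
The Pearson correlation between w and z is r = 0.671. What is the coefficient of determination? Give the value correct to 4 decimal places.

r² = (0.671)² = 0.4502

0.4502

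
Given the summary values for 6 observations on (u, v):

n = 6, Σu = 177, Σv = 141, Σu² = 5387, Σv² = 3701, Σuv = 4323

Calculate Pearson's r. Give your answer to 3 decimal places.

r = (nΣuv − ΣuΣv) / √[(nΣu² − (Σu)²)(nΣv² − (Σv)²)]
Numerator: 6×4323 − 177×141 = 981
Denominator: √[(32322 − 31329)(22206 − 19881)] = √[993 × 2325] = 1519.4489
r = 981 / 1519.4489 ≈ 0.646

0.646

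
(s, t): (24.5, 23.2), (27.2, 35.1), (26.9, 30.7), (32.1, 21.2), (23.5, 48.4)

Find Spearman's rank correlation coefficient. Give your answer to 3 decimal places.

-0.600

Rank s: 2, 4, 3, 5, 1
Rank t: 2, 4, 3, 1, 5
d = rank(s) − rank(t): 0, 0, 0, 4, -4; Σd² = 32
ρ = 1 − 6Σd² / [n(n²−1)] = 1 − 6×32 / (5×24) = 1 − 192/120 ≈ -0.600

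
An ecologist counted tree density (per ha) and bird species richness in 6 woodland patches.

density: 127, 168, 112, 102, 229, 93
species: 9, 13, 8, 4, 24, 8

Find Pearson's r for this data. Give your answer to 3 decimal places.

0.960

n = 6, Σx = 831, Σy = 66, Σx² = 128391, Σy² = 970, Σxy = 10871
nΣxy − ΣxΣy = 65226 − 54846 = 10380
nΣx² − (Σx)² = 770346 − 690561 = 79785; nΣy² − (Σy)² = 5820 − 4356 = 1464
r = 10380 / √(79785 × 1464) = 10380 / 10807.6473 ≈ 0.960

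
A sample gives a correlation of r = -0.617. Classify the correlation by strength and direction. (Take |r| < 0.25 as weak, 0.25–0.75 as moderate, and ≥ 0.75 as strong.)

moderate negative

r = -0.617 < 0 so the relationship is negative.
|r| = 0.617, which falls in the moderate range.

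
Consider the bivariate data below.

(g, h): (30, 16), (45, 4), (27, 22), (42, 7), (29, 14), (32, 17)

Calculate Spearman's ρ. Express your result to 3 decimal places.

-0.771

Rank g: 3, 6, 1, 5, 2, 4
Rank h: 4, 1, 6, 2, 3, 5
d = rank(g) − rank(h): -1, 5, -5, 3, -1, -1; Σd² = 62
ρ = 1 − 6Σd² / [n(n²−1)] = 1 − 6×62 / (6×35) = 1 − 372/210 ≈ -0.771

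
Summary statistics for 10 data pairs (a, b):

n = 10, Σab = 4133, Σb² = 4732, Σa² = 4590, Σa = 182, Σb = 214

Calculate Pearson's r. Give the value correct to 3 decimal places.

r = (nΣab − ΣaΣb) / √[(nΣa² − (Σa)²)(nΣb² − (Σb)²)]
Numerator: 10×4133 − 182×214 = 2382
Denominator: √[(45900 − 33124)(47320 − 45796)] = √[12776 × 1524] = 4412.5530
r = 2382 / 4412.5530 ≈ 0.540

0.540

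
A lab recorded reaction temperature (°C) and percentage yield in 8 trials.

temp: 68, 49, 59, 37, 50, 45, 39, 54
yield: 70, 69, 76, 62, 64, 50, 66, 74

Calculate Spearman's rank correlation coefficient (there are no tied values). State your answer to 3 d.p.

Rank temp: 8, 4, 7, 1, 5, 3, 2, 6
Rank yield: 6, 5, 8, 2, 3, 1, 4, 7
d = rank(temp) − rank(yield): 2, -1, -1, -1, 2, 2, -2, -1; Σd² = 20
ρ = 1 − 6Σd² / [n(n²−1)] = 1 − 6×20 / (8×63) = 1 − 120/504 ≈ 0.762

0.762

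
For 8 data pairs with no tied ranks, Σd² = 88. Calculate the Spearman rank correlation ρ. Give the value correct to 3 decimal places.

ρ = 1 − 6Σd² / [n(n²−1)] = 1 − 6×88 / (8×63)
  = 1 − 528/504 = 1 − 1.0476 ≈ -0.048

-0.048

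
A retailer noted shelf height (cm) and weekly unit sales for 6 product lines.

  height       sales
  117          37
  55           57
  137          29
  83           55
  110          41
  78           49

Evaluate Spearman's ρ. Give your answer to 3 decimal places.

-0.943

Rank height: 5, 1, 6, 3, 4, 2
Rank sales: 2, 6, 1, 5, 3, 4
d = rank(height) − rank(sales): 3, -5, 5, -2, 1, -2; Σd² = 68
ρ = 1 − 6Σd² / [n(n²−1)] = 1 − 6×68 / (6×35) = 1 − 408/210 ≈ -0.943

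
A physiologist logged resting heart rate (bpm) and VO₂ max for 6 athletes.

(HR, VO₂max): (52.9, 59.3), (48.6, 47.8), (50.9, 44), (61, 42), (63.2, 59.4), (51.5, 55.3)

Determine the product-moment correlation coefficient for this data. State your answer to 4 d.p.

n = 6, Σx = 328.1, Σy = 307.8, Σx² = 18118.67, Σy² = 16087.78, Σxy = 16863.68
nΣxy − ΣxΣy = 101182.08 − 100989.18 = 192.9
nΣx² − (Σx)² = 108712.02 − 107649.61 = 1062.41; nΣy² − (Σy)² = 96526.68 − 94740.84 = 1785.84
r = 192.9 / √(1062.41 × 1785.84) = 192.9 / 1377.4231 ≈ 0.1400

0.1400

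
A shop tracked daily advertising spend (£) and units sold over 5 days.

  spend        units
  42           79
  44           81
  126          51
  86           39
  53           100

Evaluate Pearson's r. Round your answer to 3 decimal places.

-0.739

n = 5, Σx = 351, Σy = 350, Σx² = 29781, Σy² = 26924, Σxy = 21962
nΣxy − ΣxΣy = 109810 − 122850 = -13040
nΣx² − (Σx)² = 148905 − 123201 = 25704; nΣy² − (Σy)² = 134620 − 122500 = 12120
r = -13040 / √(25704 × 12120) = -13040 / 17650.2827 ≈ -0.739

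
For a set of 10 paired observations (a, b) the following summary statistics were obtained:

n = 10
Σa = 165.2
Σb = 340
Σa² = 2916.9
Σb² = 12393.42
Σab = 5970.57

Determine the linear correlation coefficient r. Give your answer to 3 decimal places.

0.894

r = (nΣab − ΣaΣb) / √[(nΣa² − (Σa)²)(nΣb² − (Σb)²)]
Numerator: 10×5970.57 − 165.2×340 = 3537.7
Denominator: √[(29169 − 27291.04)(123934.2 − 115600)] = √[1877.96 × 8334.2] = 3956.1717
r = 3537.7 / 3956.1717 ≈ 0.894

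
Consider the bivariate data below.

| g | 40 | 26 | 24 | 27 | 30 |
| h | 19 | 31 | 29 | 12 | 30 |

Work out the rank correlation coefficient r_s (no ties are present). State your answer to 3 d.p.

-0.300

Rank g: 5, 2, 1, 3, 4
Rank h: 2, 5, 3, 1, 4
d = rank(g) − rank(h): 3, -3, -2, 2, 0; Σd² = 26
ρ = 1 − 6Σd² / [n(n²−1)] = 1 − 6×26 / (5×24) = 1 − 156/120 ≈ -0.300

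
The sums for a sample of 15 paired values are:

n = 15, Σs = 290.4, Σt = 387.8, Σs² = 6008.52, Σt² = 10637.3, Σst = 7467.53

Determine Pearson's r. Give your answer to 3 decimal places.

r = (nΣst − ΣsΣt) / √[(nΣs² − (Σs)²)(nΣt² − (Σt)²)]
Numerator: 15×7467.53 − 290.4×387.8 = -604.17
Denominator: √[(90127.8 − 84332.16)(159559.5 − 150388.84)] = √[5795.64 × 9170.66] = 7290.3939
r = -604.17 / 7290.3939 ≈ -0.083

-0.083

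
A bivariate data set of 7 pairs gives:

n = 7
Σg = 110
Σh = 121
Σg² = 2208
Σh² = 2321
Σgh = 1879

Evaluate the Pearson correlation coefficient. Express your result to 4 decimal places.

-0.0676

r = (nΣgh − ΣgΣh) / √[(nΣg² − (Σg)²)(nΣh² − (Σh)²)]
Numerator: 7×1879 − 110×121 = -157
Denominator: √[(15456 − 12100)(16247 − 14641)] = √[3356 × 1606] = 2321.5805
r = -157 / 2321.5805 ≈ -0.0676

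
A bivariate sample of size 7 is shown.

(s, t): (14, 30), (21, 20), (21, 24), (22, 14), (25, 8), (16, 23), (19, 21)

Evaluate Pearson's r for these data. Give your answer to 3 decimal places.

n = 7, Σs = 138, Σt = 140, Σs² = 2804, Σt² = 3106, Σst = 2619
nΣst − ΣsΣt = 18333 − 19320 = -987
nΣs² − (Σs)² = 19628 − 19044 = 584; nΣt² − (Σt)² = 21742 − 19600 = 2142
r = -987 / √(584 × 2142) = -987 / 1118.4489 ≈ -0.882

-0.882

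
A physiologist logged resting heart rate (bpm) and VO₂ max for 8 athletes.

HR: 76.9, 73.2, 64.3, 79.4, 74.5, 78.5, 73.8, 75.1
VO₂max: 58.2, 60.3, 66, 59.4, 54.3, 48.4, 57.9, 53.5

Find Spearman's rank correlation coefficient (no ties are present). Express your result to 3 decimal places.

Rank HR: 6, 2, 1, 8, 4, 7, 3, 5
Rank VO₂max: 5, 7, 8, 6, 3, 1, 4, 2
d = rank(HR) − rank(VO₂max): 1, -5, -7, 2, 1, 6, -1, 3; Σd² = 126
ρ = 1 − 6Σd² / [n(n²−1)] = 1 − 6×126 / (8×63) = 1 − 756/504 ≈ -0.500

-0.500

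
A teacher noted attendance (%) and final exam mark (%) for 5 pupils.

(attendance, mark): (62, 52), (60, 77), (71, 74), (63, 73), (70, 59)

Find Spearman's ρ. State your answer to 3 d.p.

-0.100

Rank attendance: 2, 1, 5, 3, 4
Rank mark: 1, 5, 4, 3, 2
d = rank(attendance) − rank(mark): 1, -4, 1, 0, 2; Σd² = 22
ρ = 1 − 6Σd² / [n(n²−1)] = 1 − 6×22 / (5×24) = 1 − 132/120 ≈ -0.100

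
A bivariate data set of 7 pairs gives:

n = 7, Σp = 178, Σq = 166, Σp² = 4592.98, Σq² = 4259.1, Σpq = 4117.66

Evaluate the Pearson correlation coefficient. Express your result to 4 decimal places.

r = (nΣpq − ΣpΣq) / √[(nΣp² − (Σp)²)(nΣq² − (Σq)²)]
Numerator: 7×4117.66 − 178×166 = -724.38
Denominator: √[(32150.86 − 31684)(29813.7 − 27556)] = √[466.86 × 2257.7] = 1026.6595
r = -724.38 / 1026.6595 ≈ -0.7056

-0.7056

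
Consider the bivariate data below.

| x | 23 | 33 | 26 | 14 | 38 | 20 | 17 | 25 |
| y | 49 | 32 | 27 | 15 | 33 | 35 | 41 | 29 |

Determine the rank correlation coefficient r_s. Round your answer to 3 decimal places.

Rank x: 4, 7, 6, 1, 8, 3, 2, 5
Rank y: 8, 4, 2, 1, 5, 6, 7, 3
d = rank(x) − rank(y): -4, 3, 4, 0, 3, -3, -5, 2; Σd² = 88
ρ = 1 − 6Σd² / [n(n²−1)] = 1 − 6×88 / (8×63) = 1 − 528/504 ≈ -0.048

-0.048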